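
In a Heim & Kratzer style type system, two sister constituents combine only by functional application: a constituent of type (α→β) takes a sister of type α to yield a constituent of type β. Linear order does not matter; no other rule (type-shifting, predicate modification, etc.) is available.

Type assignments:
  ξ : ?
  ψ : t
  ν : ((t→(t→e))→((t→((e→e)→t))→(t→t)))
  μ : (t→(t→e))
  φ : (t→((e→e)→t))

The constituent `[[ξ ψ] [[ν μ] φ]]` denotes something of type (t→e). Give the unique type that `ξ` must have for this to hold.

At [[ξ ψ] [[ν μ] φ]] (required: (t→e)): [[ν μ] φ] is (t→t), which is not a function with range (t→e); hence [ξ ψ] is the functor — type ((t→t)→(t→e)).
At [ξ ψ] (required: ((t→t)→(t→e))): ψ is t, which is not a function with range ((t→t)→(t→e)); hence ξ is the functor — type (t→((t→t)→(t→e))).

(t→((t→t)→(t→e)))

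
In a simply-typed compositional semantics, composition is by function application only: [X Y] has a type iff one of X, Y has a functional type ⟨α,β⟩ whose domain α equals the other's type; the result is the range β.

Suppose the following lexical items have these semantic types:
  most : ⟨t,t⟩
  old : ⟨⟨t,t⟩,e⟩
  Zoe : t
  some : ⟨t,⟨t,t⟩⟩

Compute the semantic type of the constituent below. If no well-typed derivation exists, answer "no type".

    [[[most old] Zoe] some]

no type

[most old]: ⟨⟨t,t⟩,e⟩ applied to ⟨t,t⟩ yields e.
At [[most old] Zoe]: neither e nor t can take the other as argument; the node is ill-typed.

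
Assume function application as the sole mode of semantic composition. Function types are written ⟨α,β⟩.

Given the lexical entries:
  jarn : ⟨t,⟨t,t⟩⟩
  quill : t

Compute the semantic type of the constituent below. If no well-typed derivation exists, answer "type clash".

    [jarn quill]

⟨t,t⟩

[jarn quill]: jarn is ⟨t,⟨t,t⟩⟩, quill is t; result ⟨t,t⟩.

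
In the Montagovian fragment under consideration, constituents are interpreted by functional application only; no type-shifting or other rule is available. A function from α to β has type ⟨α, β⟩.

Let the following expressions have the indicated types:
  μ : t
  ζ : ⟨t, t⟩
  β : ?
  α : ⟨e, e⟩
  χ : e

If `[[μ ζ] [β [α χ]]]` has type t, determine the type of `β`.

For [[μ ζ] [β [α χ]]] to have type t with [μ ζ] of type t, [β [α χ]] must be the function: [β [α χ]] : ⟨t, t⟩.
For [β [α χ]] to have type ⟨t, t⟩ with [α χ] of type e, β must be the function: β : ⟨e, ⟨t, t⟩⟩.

⟨e, ⟨t, t⟩⟩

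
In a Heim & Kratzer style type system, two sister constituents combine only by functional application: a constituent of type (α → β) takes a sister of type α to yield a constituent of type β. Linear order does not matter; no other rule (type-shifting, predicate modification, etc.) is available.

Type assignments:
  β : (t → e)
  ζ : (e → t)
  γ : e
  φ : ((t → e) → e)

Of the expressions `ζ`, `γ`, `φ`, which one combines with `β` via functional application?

φ

ζ : (e → t) — does not combine with β.
γ : e — does not combine with β.
φ — combines: φ : ((t → e) → e) takes β : (t → e) as argument, giving e.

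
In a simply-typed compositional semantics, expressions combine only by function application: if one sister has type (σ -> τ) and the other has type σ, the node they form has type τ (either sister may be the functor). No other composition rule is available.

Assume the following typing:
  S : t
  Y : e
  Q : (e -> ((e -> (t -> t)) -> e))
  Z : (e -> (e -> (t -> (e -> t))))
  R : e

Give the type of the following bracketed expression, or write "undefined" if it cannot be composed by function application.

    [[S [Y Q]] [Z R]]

undefined

[Y Q] — Q of type (e -> ((e -> (t -> t)) -> e)) combines with Y of type e: type ((e -> (t -> t)) -> e).
[S [Y Q]]: t with ((e -> (t -> t)) -> e) — neither is a function whose domain matches the other; composition fails here.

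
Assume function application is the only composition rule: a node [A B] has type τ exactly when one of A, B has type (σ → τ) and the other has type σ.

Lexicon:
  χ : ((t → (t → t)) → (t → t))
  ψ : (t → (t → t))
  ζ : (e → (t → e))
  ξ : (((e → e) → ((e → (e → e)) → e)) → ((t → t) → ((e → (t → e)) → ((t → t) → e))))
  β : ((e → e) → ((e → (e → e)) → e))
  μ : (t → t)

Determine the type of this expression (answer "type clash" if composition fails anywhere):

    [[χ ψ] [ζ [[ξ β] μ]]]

e

[χ ψ]: ((t → (t → t)) → (t → t)) applied to (t → (t → t)) yields (t → t).
[ξ β]: (((e → e) → ((e → (e → e)) → e)) → ((t → t) → ((e → (t → e)) → ((t → t) → e)))) applied to ((e → e) → ((e → (e → e)) → e)) yields ((t → t) → ((e → (t → e)) → ((t → t) → e))).
[[ξ β] μ]: ((t → t) → ((e → (t → e)) → ((t → t) → e))) applied to (t → t) yields ((e → (t → e)) → ((t → t) → e)).
[ζ [[ξ β] μ]]: ((e → (t → e)) → ((t → t) → e)) applied to (e → (t → e)) yields ((t → t) → e).
[[χ ψ] [ζ [[ξ β] μ]]]: ((t → t) → e) applied to (t → t) yields e.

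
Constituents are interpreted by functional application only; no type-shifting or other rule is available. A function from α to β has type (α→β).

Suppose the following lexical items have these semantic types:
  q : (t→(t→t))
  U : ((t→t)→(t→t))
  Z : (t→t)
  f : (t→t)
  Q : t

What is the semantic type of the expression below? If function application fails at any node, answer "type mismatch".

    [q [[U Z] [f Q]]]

At [U Z], U : ((t→t)→(t→t)) takes Z : (t→t), giving (t→t).
At [f Q], f : (t→t) takes Q : t, giving t.
At [[U Z] [f Q]], [U Z] : (t→t) takes [f Q] : t, giving t.
At [q [[U Z] [f Q]]], q : (t→(t→t)) takes [[U Z] [f Q]] : t, giving (t→t).

(t→t)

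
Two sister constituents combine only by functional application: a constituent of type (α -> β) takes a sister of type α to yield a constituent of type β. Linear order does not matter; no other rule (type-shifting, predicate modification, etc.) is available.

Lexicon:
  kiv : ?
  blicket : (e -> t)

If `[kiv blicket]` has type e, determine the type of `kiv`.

((e -> t) -> e)

[kiv blicket] is required to be e. blicket : (e -> t) cannot yield e as functor, so kiv : ((e -> t) -> e).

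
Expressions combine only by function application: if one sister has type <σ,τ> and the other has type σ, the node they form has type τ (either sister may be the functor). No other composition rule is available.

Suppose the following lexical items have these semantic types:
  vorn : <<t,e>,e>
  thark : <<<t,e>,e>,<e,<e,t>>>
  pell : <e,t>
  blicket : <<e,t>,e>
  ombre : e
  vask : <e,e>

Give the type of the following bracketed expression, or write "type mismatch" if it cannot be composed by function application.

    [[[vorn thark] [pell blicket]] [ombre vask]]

t

[vorn thark]: <<<t,e>,e>,<e,<e,t>>> applied to <<t,e>,e> yields <e,<e,t>>.
[pell blicket]: <<e,t>,e> applied to <e,t> yields e.
[[vorn thark] [pell blicket]]: <e,<e,t>> applied to e yields <e,t>.
[ombre vask]: <e,e> applied to e yields e.
[[[vorn thark] [pell blicket]] [ombre vask]]: <e,t> applied to e yields t.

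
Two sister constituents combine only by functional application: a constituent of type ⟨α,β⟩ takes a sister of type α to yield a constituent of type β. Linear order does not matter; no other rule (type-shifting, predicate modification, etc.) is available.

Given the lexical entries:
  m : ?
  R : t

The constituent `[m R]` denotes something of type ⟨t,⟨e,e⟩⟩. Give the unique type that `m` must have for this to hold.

⟨t,⟨t,⟨e,e⟩⟩⟩

At [m R] (required: ⟨t,⟨e,e⟩⟩): R is t, which is not a function with range ⟨t,⟨e,e⟩⟩; hence m is the functor — type ⟨t,⟨t,⟨e,e⟩⟩⟩.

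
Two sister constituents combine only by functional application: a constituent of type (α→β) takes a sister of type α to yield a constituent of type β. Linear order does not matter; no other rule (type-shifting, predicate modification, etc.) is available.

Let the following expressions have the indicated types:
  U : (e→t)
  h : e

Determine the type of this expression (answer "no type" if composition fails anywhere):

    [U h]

t

[U h]: U is (e→t), h is e; result t.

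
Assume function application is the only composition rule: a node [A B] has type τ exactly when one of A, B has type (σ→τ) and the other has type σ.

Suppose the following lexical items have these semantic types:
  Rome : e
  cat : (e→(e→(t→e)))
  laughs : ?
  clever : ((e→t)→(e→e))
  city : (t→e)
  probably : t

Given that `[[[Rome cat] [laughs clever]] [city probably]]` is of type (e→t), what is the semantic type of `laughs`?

(((e→t)→(e→e))→((e→(t→e))→(e→(e→t))))

For [[[Rome cat] [laughs clever]] [city probably]] to have type (e→t) with [city probably] of type e, [[Rome cat] [laughs clever]] must be the function: [[Rome cat] [laughs clever]] : (e→(e→t)).
For [[Rome cat] [laughs clever]] to have type (e→(e→t)) with [Rome cat] of type (e→(t→e)), [laughs clever] must be the function: [laughs clever] : ((e→(t→e))→(e→(e→t))).
For [laughs clever] to have type ((e→(t→e))→(e→(e→t))) with clever of type ((e→t)→(e→e)), laughs must be the function: laughs : (((e→t)→(e→e))→((e→(t→e))→(e→(e→t)))).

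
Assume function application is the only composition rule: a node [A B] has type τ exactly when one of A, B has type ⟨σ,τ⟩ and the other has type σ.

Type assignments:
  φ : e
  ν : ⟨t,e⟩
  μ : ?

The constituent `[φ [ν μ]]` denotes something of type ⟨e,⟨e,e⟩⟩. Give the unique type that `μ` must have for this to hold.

⟨⟨t,e⟩,⟨e,⟨e,⟨e,e⟩⟩⟩⟩

[φ [ν μ]] must have type ⟨e,⟨e,e⟩⟩. The sister φ has type e; that is not a function onto ⟨e,⟨e,e⟩⟩, so [ν μ] must be the functor, of type ⟨e,⟨e,⟨e,e⟩⟩⟩.
[ν μ] must have type ⟨e,⟨e,⟨e,e⟩⟩⟩. The sister ν has type ⟨t,e⟩; that is not a function onto ⟨e,⟨e,⟨e,e⟩⟩⟩, so μ must be the functor, of type ⟨⟨t,e⟩,⟨e,⟨e,⟨e,e⟩⟩⟩⟩.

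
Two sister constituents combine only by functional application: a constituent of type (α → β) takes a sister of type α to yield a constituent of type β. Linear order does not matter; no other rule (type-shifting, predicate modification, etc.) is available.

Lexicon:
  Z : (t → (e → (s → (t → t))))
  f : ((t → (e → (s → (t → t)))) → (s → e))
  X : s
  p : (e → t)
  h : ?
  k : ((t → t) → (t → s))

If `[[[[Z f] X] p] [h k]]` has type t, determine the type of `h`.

(((t → t) → (t → s)) → (t → t))

At [[[[Z f] X] p] [h k]] (required: t): [[[Z f] X] p] is t, which is not a function with range t; hence [h k] is the functor — type (t → t).
At [h k] (required: (t → t)): k is ((t → t) → (t → s)), which is not a function with range (t → t); hence h is the functor — type (((t → t) → (t → s)) → (t → t)).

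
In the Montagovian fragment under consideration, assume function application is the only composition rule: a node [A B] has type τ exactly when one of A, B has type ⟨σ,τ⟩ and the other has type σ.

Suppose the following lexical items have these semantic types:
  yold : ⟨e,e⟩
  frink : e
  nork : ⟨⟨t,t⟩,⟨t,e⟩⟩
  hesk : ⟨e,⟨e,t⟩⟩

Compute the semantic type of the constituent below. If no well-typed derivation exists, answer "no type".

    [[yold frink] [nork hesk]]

[yold frink]: functor yold : ⟨e,e⟩, argument frink : e; result e.
[nork hesk]: ⟨⟨t,t⟩,⟨t,e⟩⟩ and ⟨e,⟨e,t⟩⟩ cannot combine by function application — type clash.

no type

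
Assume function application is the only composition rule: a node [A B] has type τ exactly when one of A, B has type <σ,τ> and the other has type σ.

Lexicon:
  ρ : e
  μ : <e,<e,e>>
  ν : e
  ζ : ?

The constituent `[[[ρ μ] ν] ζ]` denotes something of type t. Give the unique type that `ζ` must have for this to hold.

[[[ρ μ] ν] ζ] is required to be t. [[ρ μ] ν] : e cannot yield t as functor, so ζ : <e,t>.

<e,t>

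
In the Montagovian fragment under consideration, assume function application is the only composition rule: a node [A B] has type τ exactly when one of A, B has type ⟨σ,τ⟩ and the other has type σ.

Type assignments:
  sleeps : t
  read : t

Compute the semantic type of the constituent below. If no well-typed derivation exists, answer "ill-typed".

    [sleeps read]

[sleeps read]: t and t cannot combine by function application — type clash.

ill-typed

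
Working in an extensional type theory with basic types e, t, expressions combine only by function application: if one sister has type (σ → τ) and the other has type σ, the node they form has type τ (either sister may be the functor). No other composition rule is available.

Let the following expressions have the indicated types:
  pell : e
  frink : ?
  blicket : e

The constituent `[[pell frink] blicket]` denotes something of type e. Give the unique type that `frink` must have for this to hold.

For [[pell frink] blicket] to have type e with blicket of type e, [pell frink] must be the function: [pell frink] : (e → e).
For [pell frink] to have type (e → e) with pell of type e, frink must be the function: frink : (e → (e → e)).

(e → (e → e))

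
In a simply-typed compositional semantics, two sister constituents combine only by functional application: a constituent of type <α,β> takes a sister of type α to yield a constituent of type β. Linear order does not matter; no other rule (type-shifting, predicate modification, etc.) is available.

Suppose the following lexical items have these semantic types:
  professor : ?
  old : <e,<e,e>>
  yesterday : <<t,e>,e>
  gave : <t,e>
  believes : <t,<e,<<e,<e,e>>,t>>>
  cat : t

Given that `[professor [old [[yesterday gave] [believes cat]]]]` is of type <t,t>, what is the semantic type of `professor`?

[professor [old [[yesterday gave] [believes cat]]]] must have type <t,t>. The sister [old [[yesterday gave] [believes cat]]] has type t; that is not a function onto <t,t>, so professor must be the functor, of type <t,<t,t>>.

<t,<t,t>>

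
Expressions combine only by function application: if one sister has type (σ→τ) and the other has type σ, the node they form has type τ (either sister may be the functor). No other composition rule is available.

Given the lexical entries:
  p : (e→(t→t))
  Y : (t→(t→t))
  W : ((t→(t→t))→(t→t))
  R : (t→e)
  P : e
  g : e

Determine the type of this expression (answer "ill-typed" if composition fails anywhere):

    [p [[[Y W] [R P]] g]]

At [Y W], W : ((t→(t→t))→(t→t)) takes Y : (t→(t→t)), giving (t→t).
[R P]: (t→e) with e — neither is a function whose domain matches the other; composition fails here.

ill-typed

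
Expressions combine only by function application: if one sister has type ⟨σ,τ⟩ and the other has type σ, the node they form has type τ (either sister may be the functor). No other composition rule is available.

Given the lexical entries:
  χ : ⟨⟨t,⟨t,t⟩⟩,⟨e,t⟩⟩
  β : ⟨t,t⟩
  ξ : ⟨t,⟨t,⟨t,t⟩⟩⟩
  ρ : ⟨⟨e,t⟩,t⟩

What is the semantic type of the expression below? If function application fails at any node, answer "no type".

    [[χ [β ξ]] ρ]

[β ξ]: ⟨t,t⟩ and ⟨t,⟨t,⟨t,t⟩⟩⟩ cannot combine by function application — type clash.

no type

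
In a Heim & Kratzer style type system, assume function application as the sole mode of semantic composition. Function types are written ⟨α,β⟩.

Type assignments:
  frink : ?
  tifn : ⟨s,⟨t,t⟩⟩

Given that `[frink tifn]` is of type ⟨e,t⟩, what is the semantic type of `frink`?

⟨⟨s,⟨t,t⟩⟩,⟨e,t⟩⟩

For [frink tifn] to have type ⟨e,t⟩ with tifn of type ⟨s,⟨t,t⟩⟩, frink must be the function: frink : ⟨⟨s,⟨t,t⟩⟩,⟨e,t⟩⟩.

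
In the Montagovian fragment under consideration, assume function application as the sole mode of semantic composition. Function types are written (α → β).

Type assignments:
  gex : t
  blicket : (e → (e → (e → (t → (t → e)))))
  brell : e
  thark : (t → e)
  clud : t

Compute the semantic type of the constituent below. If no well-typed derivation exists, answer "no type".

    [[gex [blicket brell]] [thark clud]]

no type

[blicket brell]: (e → (e → (e → (t → (t → e))))) applied to e yields (e → (e → (t → (t → e)))).
[gex [blicket brell]]: t and (e → (e → (t → (t → e)))) cannot combine by function application — type clash.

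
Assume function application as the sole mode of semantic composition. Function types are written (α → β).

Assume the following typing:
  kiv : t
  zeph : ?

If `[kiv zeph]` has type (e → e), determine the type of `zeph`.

[kiv zeph] is required to be (e → e). kiv : t cannot yield (e → e) as functor, so zeph : (t → (e → e)).

(t → (e → e))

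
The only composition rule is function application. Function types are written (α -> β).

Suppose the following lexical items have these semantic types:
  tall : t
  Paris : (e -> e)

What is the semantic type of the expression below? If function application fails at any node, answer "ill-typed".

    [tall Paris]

ill-typed

[tall Paris]: t and (e -> e) cannot combine by function application — type clash.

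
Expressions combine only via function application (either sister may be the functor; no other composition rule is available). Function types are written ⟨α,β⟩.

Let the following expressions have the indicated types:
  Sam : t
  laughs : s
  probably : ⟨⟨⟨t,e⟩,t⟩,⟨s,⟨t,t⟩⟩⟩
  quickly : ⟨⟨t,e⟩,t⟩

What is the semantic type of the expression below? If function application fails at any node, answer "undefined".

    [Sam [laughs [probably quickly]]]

t

[probably quickly]: ⟨⟨⟨t,e⟩,t⟩,⟨s,⟨t,t⟩⟩⟩ applied to ⟨⟨t,e⟩,t⟩ yields ⟨s,⟨t,t⟩⟩.
[laughs [probably quickly]]: ⟨s,⟨t,t⟩⟩ applied to s yields ⟨t,t⟩.
[Sam [laughs [probably quickly]]]: ⟨t,t⟩ applied to t yields t.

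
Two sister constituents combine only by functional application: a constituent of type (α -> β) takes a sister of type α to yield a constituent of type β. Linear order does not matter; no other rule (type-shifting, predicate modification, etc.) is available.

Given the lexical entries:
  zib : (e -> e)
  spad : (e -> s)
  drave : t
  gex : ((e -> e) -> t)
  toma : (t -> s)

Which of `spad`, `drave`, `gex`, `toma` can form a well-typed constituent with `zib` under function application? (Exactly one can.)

gex

spad : (e -> s) — does not combine with zib.
drave : t — does not combine with zib.
gex — combines: gex : ((e -> e) -> t) takes zib : (e -> e) as argument, giving t.
toma : (t -> s) — does not combine with zib.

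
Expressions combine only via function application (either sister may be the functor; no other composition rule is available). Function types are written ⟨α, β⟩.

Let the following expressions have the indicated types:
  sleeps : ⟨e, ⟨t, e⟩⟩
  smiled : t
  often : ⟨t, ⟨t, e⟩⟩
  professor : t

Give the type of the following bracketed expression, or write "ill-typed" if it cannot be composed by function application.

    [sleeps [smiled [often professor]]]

At [often professor], often : ⟨t, ⟨t, e⟩⟩ takes professor : t, giving ⟨t, e⟩.
At [smiled [often professor]], [often professor] : ⟨t, e⟩ takes smiled : t, giving e.
At [sleeps [smiled [often professor]]], sleeps : ⟨e, ⟨t, e⟩⟩ takes [smiled [often professor]] : e, giving ⟨t, e⟩.

⟨t, e⟩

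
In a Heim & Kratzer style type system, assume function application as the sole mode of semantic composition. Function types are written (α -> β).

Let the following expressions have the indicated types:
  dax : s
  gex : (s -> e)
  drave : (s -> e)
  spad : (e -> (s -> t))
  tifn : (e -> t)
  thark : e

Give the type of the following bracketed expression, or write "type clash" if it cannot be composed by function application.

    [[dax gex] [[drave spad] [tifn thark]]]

[dax gex] — gex of type (s -> e) combines with dax of type s: type e.
At [drave spad]: neither (s -> e) nor (e -> (s -> t)) can take the other as argument; the node is ill-typed.

type clash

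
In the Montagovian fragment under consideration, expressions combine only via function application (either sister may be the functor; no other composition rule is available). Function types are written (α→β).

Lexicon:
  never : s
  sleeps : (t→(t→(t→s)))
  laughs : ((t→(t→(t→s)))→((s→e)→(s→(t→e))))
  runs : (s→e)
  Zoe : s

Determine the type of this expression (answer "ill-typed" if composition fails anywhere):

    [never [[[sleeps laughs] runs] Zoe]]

ill-typed

[sleeps laughs]: ((t→(t→(t→s)))→((s→e)→(s→(t→e)))) applied to (t→(t→(t→s))) yields ((s→e)→(s→(t→e))).
[[sleeps laughs] runs]: ((s→e)→(s→(t→e))) applied to (s→e) yields (s→(t→e)).
[[[sleeps laughs] runs] Zoe]: (s→(t→e)) applied to s yields (t→e).
At [never [[[sleeps laughs] runs] Zoe]]: neither s nor (t→e) can take the other as argument; the node is ill-typed.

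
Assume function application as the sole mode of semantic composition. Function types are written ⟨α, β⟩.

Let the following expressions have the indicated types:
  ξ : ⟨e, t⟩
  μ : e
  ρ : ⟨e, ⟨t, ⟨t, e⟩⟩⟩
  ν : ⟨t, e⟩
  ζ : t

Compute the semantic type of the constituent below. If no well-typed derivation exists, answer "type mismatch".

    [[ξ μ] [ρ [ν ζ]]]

At [ξ μ], ξ : ⟨e, t⟩ takes μ : e, giving t.
At [ν ζ], ν : ⟨t, e⟩ takes ζ : t, giving e.
At [ρ [ν ζ]], ρ : ⟨e, ⟨t, ⟨t, e⟩⟩⟩ takes [ν ζ] : e, giving ⟨t, ⟨t, e⟩⟩.
At [[ξ μ] [ρ [ν ζ]]], [ρ [ν ζ]] : ⟨t, ⟨t, e⟩⟩ takes [ξ μ] : t, giving ⟨t, e⟩.

⟨t, e⟩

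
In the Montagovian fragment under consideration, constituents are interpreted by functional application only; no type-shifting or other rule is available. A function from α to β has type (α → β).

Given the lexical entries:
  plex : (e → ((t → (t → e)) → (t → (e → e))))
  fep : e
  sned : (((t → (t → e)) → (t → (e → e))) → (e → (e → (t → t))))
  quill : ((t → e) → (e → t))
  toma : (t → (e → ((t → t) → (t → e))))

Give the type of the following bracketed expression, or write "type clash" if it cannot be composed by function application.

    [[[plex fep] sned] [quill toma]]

[plex fep] — plex of type (e → ((t → (t → e)) → (t → (e → e)))) combines with fep of type e: type ((t → (t → e)) → (t → (e → e))).
[[plex fep] sned] — sned of type (((t → (t → e)) → (t → (e → e))) → (e → (e → (t → t)))) combines with [plex fep] of type ((t → (t → e)) → (t → (e → e))): type (e → (e → (t → t))).
At [quill toma]: neither ((t → e) → (e → t)) nor (t → (e → ((t → t) → (t → e)))) can take the other as argument; the node is ill-typed.

type clash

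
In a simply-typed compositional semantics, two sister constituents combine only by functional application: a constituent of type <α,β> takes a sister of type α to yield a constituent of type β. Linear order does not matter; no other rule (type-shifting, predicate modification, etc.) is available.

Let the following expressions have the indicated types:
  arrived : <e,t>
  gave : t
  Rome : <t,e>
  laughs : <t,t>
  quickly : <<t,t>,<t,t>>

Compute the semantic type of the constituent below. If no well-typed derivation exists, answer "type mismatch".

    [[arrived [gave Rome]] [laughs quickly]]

[gave Rome] — Rome of type <t,e> combines with gave of type t: type e.
[arrived [gave Rome]] — arrived of type <e,t> combines with [gave Rome] of type e: type t.
[laughs quickly] — quickly of type <<t,t>,<t,t>> combines with laughs of type <t,t>: type <t,t>.
[[arrived [gave Rome]] [laughs quickly]] — [laughs quickly] of type <t,t> combines with [arrived [gave Rome]] of type t: type t.

t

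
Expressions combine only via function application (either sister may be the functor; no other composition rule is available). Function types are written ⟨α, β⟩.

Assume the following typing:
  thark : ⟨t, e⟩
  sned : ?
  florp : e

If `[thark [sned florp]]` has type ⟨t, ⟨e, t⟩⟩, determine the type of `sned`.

⟨e, ⟨⟨t, e⟩, ⟨t, ⟨e, t⟩⟩⟩⟩

At [thark [sned florp]] (required: ⟨t, ⟨e, t⟩⟩): thark is ⟨t, e⟩, which is not a function with range ⟨t, ⟨e, t⟩⟩; hence [sned florp] is the functor — type ⟨⟨t, e⟩, ⟨t, ⟨e, t⟩⟩⟩.
At [sned florp] (required: ⟨⟨t, e⟩, ⟨t, ⟨e, t⟩⟩⟩): florp is e, which is not a function with range ⟨⟨t, e⟩, ⟨t, ⟨e, t⟩⟩⟩; hence sned is the functor — type ⟨e, ⟨⟨t, e⟩, ⟨t, ⟨e, t⟩⟩⟩⟩.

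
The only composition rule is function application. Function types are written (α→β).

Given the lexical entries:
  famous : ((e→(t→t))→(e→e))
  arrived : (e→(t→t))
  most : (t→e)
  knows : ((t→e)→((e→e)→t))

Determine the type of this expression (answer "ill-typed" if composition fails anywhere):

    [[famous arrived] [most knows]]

t

[famous arrived]: functor famous : ((e→(t→t))→(e→e)), argument arrived : (e→(t→t)); result (e→e).
[most knows]: functor knows : ((t→e)→((e→e)→t)), argument most : (t→e); result ((e→e)→t).
[[famous arrived] [most knows]]: functor [most knows] : ((e→e)→t), argument [famous arrived] : (e→e); result t.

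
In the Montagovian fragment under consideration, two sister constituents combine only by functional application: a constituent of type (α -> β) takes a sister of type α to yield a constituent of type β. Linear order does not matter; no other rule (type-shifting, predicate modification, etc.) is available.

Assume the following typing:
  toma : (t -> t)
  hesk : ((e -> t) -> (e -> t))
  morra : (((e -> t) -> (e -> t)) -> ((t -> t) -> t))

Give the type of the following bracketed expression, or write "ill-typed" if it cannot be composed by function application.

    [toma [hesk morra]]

t

At [hesk morra], morra : (((e -> t) -> (e -> t)) -> ((t -> t) -> t)) takes hesk : ((e -> t) -> (e -> t)), giving ((t -> t) -> t).
At [toma [hesk morra]], [hesk morra] : ((t -> t) -> t) takes toma : (t -> t), giving t.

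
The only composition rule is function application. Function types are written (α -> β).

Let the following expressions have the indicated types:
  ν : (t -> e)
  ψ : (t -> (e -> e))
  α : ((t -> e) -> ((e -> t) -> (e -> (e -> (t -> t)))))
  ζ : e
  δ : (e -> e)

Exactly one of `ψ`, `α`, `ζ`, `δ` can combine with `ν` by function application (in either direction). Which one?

ψ : (t -> (e -> e)) — does not combine with ν.
α — combines: α : ((t -> e) -> ((e -> t) -> (e -> (e -> (t -> t))))) takes ν : (t -> e) as argument, giving ((e -> t) -> (e -> (e -> (t -> t)))).
ζ : e — does not combine with ν.
δ : (e -> e) — does not combine with ν.

α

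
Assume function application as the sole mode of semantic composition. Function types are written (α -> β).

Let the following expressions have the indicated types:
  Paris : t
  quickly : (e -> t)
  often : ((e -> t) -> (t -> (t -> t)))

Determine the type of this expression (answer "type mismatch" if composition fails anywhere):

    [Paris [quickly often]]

[quickly often]: often is ((e -> t) -> (t -> (t -> t))), quickly is (e -> t); result (t -> (t -> t)).
[Paris [quickly often]]: [quickly often] is (t -> (t -> t)), Paris is t; result (t -> t).

(t -> t)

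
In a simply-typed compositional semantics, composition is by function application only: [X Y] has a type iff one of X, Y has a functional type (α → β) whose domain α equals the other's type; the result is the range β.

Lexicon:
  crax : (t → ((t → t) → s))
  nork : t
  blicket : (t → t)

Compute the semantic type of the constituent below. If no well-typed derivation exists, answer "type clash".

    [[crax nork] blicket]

At [crax nork], crax : (t → ((t → t) → s)) takes nork : t, giving ((t → t) → s).
At [[crax nork] blicket], [crax nork] : ((t → t) → s) takes blicket : (t → t), giving s.

s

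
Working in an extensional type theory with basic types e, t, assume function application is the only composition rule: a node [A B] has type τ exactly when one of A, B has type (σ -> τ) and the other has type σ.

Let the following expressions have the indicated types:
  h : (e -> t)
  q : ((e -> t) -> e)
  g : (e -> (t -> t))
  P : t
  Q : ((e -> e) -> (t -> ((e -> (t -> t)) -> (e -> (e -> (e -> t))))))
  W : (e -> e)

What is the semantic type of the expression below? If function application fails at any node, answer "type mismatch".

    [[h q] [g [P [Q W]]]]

[h q] — q of type ((e -> t) -> e) combines with h of type (e -> t): type e.
[Q W] — Q of type ((e -> e) -> (t -> ((e -> (t -> t)) -> (e -> (e -> (e -> t)))))) combines with W of type (e -> e): type (t -> ((e -> (t -> t)) -> (e -> (e -> (e -> t))))).
[P [Q W]] — [Q W] of type (t -> ((e -> (t -> t)) -> (e -> (e -> (e -> t))))) combines with P of type t: type ((e -> (t -> t)) -> (e -> (e -> (e -> t)))).
[g [P [Q W]]] — [P [Q W]] of type ((e -> (t -> t)) -> (e -> (e -> (e -> t)))) combines with g of type (e -> (t -> t)): type (e -> (e -> (e -> t))).
[[h q] [g [P [Q W]]]] — [g [P [Q W]]] of type (e -> (e -> (e -> t))) combines with [h q] of type e: type (e -> (e -> t)).

(e -> (e -> t))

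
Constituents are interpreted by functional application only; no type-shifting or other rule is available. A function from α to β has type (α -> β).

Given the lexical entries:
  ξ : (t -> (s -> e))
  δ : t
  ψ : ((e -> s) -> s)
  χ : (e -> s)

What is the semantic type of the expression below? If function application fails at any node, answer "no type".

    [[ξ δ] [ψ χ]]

e

[ξ δ]: ξ is (t -> (s -> e)), δ is t; result (s -> e).
[ψ χ]: ψ is ((e -> s) -> s), χ is (e -> s); result s.
[[ξ δ] [ψ χ]]: [ξ δ] is (s -> e), [ψ χ] is s; result e.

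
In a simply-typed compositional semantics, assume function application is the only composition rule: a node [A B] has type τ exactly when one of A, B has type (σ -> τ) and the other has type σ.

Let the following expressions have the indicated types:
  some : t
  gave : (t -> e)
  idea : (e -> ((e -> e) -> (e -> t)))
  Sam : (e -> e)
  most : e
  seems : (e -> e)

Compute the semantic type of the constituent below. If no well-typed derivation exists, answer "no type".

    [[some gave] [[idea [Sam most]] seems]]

t

At [some gave], gave : (t -> e) takes some : t, giving e.
At [Sam most], Sam : (e -> e) takes most : e, giving e.
At [idea [Sam most]], idea : (e -> ((e -> e) -> (e -> t))) takes [Sam most] : e, giving ((e -> e) -> (e -> t)).
At [[idea [Sam most]] seems], [idea [Sam most]] : ((e -> e) -> (e -> t)) takes seems : (e -> e), giving (e -> t).
At [[some gave] [[idea [Sam most]] seems]], [[idea [Sam most]] seems] : (e -> t) takes [some gave] : e, giving t.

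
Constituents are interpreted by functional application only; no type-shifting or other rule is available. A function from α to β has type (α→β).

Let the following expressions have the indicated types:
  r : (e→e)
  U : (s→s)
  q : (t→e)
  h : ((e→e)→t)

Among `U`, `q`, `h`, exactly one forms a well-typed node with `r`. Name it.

h

U : (s→s) — r needs e; U needs s; neither fits.
q : (t→e) — r needs e; q needs t; neither fits.
h — combines: h : ((e→e)→t) takes r : (e→e) as argument, giving t.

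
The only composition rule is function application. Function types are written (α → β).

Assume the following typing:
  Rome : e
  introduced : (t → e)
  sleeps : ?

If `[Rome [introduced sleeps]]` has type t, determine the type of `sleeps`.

((t → e) → (e → t))

At [Rome [introduced sleeps]] (required: t): Rome is e, which is not a function with range t; hence [introduced sleeps] is the functor — type (e → t).
At [introduced sleeps] (required: (e → t)): introduced is (t → e), which is not a function with range (e → t); hence sleeps is the functor — type ((t → e) → (e → t)).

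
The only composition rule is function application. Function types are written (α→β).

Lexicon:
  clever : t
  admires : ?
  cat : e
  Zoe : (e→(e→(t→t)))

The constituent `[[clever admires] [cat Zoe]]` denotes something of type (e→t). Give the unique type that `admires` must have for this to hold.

(t→((e→(t→t))→(e→t)))

For [[clever admires] [cat Zoe]] to have type (e→t) with [cat Zoe] of type (e→(t→t)), [clever admires] must be the function: [clever admires] : ((e→(t→t))→(e→t)).
For [clever admires] to have type ((e→(t→t))→(e→t)) with clever of type t, admires must be the function: admires : (t→((e→(t→t))→(e→t))).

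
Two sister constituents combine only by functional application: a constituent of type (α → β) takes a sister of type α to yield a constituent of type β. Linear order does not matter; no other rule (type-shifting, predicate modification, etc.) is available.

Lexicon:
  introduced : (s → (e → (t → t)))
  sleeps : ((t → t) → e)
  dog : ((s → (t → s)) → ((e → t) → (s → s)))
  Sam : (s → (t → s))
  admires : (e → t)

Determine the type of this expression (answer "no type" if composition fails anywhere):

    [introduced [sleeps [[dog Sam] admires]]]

[dog Sam]: functor dog : ((s → (t → s)) → ((e → t) → (s → s))), argument Sam : (s → (t → s)); result ((e → t) → (s → s)).
[[dog Sam] admires]: functor [dog Sam] : ((e → t) → (s → s)), argument admires : (e → t); result (s → s).
[sleeps [[dog Sam] admires]]: ((t → t) → e) and (s → s) cannot combine by function application — type clash.

no type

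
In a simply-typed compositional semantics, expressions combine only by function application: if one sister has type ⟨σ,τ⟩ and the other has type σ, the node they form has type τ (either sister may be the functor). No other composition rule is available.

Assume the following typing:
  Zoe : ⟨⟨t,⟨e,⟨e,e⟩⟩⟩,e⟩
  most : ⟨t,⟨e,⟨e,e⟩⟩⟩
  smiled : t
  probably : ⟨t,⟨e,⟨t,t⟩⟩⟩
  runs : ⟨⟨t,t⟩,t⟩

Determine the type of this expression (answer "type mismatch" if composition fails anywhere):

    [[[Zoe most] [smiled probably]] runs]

t

At [Zoe most], Zoe : ⟨⟨t,⟨e,⟨e,e⟩⟩⟩,e⟩ takes most : ⟨t,⟨e,⟨e,e⟩⟩⟩, giving e.
At [smiled probably], probably : ⟨t,⟨e,⟨t,t⟩⟩⟩ takes smiled : t, giving ⟨e,⟨t,t⟩⟩.
At [[Zoe most] [smiled probably]], [smiled probably] : ⟨e,⟨t,t⟩⟩ takes [Zoe most] : e, giving ⟨t,t⟩.
At [[[Zoe most] [smiled probably]] runs], runs : ⟨⟨t,t⟩,t⟩ takes [[Zoe most] [smiled probably]] : ⟨t,t⟩, giving t.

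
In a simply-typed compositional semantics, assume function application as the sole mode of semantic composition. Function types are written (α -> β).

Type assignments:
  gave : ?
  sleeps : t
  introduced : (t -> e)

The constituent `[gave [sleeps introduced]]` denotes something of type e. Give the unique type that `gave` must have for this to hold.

At [gave [sleeps introduced]] (required: e): [sleeps introduced] is e, which is not a function with range e; hence gave is the functor — type (e -> e).

(e -> e)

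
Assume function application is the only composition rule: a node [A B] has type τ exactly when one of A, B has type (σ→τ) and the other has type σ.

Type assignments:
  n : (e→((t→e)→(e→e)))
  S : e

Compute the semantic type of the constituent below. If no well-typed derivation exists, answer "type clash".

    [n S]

((t→e)→(e→e))

[n S]: n is (e→((t→e)→(e→e))), S is e; result ((t→e)→(e→e)).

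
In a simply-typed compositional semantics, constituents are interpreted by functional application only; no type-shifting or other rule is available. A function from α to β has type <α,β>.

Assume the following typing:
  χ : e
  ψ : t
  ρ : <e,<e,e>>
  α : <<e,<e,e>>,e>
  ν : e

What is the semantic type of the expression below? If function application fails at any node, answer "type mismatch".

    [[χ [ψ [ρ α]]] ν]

type mismatch

[ρ α]: functor α : <<e,<e,e>>,e>, argument ρ : <e,<e,e>>; result e.
[ψ [ρ α]]: t and e cannot combine by function application — type clash.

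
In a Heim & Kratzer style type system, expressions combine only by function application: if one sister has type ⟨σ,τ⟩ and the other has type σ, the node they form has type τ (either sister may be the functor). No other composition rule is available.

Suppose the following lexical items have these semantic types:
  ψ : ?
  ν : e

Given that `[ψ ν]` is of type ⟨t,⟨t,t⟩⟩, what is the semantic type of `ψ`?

⟨e,⟨t,⟨t,t⟩⟩⟩

At [ψ ν] (required: ⟨t,⟨t,t⟩⟩): ν is e, which is not a function with range ⟨t,⟨t,t⟩⟩; hence ψ is the functor — type ⟨e,⟨t,⟨t,t⟩⟩⟩.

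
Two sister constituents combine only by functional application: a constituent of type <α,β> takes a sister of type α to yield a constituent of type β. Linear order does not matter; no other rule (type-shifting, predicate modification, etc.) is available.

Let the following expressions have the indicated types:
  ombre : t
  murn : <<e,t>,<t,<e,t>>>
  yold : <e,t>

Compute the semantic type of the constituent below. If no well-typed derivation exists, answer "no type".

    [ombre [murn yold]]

<e,t>

[murn yold]: functor murn : <<e,t>,<t,<e,t>>>, argument yold : <e,t>; result <t,<e,t>>.
[ombre [murn yold]]: functor [murn yold] : <t,<e,t>>, argument ombre : t; result <e,t>.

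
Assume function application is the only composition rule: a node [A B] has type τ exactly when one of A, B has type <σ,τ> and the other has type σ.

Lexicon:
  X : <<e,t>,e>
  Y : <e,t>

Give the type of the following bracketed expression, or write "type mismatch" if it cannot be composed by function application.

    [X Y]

e

[X Y] — X of type <<e,t>,e> combines with Y of type <e,t>: type e.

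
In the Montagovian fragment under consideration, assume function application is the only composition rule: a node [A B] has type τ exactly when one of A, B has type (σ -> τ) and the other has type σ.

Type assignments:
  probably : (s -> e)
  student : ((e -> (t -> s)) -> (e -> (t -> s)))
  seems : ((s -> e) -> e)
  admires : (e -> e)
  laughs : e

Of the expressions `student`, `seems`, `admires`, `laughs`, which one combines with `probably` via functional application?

seems

student : ((e -> (t -> s)) -> (e -> (t -> s))) — neither side's domain matches the other.
seems — combines: seems : ((s -> e) -> e) takes probably : (s -> e) as argument, giving e.
admires : (e -> e) — neither side's domain matches the other.
laughs : e — neither side's domain matches the other.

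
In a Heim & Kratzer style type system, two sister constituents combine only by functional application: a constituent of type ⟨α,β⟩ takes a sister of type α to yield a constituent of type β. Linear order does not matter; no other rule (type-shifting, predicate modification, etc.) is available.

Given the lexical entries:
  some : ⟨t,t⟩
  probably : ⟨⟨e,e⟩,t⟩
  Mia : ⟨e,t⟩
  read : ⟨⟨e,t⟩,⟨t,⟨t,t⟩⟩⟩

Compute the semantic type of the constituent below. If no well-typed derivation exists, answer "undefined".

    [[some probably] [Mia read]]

undefined

[some probably]: ⟨t,t⟩ with ⟨⟨e,e⟩,t⟩ — neither is a function whose domain matches the other; composition fails here.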